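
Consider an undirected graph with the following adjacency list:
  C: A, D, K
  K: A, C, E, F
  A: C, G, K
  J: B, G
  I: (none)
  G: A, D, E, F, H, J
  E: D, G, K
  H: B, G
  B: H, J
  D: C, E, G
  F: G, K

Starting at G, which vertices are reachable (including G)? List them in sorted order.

Start at G.
Its neighbours: A, D, E, F, H, J.
Then their neighbours: B, C, K.
Nothing further is reachable.

A, B, C, D, E, F, G, H, J, K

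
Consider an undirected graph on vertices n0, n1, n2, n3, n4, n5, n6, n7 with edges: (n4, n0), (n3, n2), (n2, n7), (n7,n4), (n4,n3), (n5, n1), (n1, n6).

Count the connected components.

From n0: component {n0, n2, n3, n4, n7}.
From n1: component {n1, n5, n6}.
That's 2 components.

2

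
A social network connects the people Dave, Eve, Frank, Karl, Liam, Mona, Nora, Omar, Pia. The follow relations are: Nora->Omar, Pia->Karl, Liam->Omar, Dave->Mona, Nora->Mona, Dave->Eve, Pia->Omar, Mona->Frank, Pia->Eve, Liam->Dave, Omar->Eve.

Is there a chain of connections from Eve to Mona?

Eve has no outgoing edges, so nothing is reachable from it.

No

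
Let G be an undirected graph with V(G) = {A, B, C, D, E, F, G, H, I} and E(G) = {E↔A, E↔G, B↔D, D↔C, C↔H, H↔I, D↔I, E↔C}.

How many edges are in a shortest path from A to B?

4

Distance 0: A.
Distance 1: E.
Distance 2: C, G.
Distance 3: D, H.
Distance 4: B, I — contains B.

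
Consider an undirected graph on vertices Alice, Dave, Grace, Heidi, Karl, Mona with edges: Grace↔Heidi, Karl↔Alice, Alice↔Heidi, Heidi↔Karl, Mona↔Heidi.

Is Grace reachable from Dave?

Dave has no edges, so nothing is reachable from it.

No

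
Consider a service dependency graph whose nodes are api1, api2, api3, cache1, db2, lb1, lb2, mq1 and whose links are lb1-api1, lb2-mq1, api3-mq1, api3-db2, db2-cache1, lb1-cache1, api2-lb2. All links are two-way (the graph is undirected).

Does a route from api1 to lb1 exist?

Yes

Explore from api1.
Distance 1: reach lb1.
Found lb1.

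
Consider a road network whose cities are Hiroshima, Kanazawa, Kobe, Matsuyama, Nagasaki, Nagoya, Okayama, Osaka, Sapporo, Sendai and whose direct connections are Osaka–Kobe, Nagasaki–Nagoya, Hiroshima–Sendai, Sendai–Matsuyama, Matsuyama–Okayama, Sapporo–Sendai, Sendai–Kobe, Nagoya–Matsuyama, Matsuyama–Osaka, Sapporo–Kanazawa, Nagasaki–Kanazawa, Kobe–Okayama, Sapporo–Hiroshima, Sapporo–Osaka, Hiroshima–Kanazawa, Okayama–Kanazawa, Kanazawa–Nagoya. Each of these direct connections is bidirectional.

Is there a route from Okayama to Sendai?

Explore from Okayama.
Distance 1: reach Kanazawa, Kobe, Matsuyama.
Distance 2: reach Hiroshima, Nagasaki, Nagoya, Osaka, Sapporo, Sendai.
Found Sendai.

Yes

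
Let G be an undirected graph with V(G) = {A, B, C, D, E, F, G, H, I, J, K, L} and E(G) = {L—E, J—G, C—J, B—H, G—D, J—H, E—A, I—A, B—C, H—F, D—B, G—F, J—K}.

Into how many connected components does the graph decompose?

2

From A: component {A, E, I, L}.
From B: component {B, C, D, F, G, H, J, K}.
That's 2 components.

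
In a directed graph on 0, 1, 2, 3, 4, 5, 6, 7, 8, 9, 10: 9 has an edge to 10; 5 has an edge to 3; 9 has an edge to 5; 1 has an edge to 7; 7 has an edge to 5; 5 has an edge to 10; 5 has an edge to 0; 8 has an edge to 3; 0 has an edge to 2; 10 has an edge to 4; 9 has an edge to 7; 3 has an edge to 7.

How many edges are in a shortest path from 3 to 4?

Distance 0: 3.
Distance 1: 7.
Distance 2: 5.
Distance 3: 0, 10.
Distance 4: 2, 4 — contains 4.

4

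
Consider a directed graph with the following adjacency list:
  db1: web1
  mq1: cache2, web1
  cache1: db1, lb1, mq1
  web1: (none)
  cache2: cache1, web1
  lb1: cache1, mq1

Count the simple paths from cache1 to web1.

5

cache1→db1→web1
cache1→lb1→mq1→cache2→web1
cache1→lb1→mq1→web1
cache1→mq1→cache2→web1
cache1→mq1→web1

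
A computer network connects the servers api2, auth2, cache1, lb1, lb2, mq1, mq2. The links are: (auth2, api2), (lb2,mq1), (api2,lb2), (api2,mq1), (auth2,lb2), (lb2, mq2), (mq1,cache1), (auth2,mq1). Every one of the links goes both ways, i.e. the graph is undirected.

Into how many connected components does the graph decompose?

2

From api2: component {api2, auth2, cache1, lb2, mq1, mq2}.
From lb1: component {lb1}.
That's 2 components.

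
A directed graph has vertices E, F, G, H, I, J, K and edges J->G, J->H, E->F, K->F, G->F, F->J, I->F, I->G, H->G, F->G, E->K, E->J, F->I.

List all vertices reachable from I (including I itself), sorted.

F, G, H, I, J

Start at I.
Its neighbours: F, G.
Then their neighbours: J.
Then next layer: H.
Nothing further is reachable.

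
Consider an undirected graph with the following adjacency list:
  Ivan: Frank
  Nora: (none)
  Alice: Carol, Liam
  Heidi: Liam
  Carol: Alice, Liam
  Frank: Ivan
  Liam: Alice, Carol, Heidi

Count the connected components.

3

From Alice: component {Alice, Carol, Heidi, Liam}.
From Frank: component {Frank, Ivan}.
From Nora: component {Nora}.
That's 3 components.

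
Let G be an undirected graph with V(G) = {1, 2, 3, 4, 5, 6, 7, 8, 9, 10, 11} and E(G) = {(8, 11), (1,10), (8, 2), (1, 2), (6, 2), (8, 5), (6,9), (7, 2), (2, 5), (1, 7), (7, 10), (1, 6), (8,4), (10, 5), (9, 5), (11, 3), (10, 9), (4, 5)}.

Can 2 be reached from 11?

Yes

Explore from 11.
Distance 1: reach 3, 8.
Distance 2: reach 2, 4, 5.
Found 2.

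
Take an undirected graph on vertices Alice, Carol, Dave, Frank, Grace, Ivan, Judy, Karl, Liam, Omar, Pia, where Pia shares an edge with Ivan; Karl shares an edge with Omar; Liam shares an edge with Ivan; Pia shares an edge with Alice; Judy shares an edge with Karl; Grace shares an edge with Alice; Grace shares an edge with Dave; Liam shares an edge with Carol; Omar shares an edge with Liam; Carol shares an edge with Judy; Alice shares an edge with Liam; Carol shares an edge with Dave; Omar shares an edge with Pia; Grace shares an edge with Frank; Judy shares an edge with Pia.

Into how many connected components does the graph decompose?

From Alice: component {Alice, Carol, Dave, Frank, Grace, Ivan, Judy, Karl, Liam, Omar, Pia}.
That's 1 component.

1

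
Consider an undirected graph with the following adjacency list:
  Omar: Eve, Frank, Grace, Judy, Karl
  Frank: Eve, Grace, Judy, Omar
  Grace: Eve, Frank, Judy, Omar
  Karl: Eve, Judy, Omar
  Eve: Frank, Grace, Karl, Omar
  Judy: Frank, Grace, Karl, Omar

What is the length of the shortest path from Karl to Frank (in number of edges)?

Distance 0: Karl.
Distance 1: Eve, Judy, Omar.
Distance 2: Frank, Grace — contains Frank.

2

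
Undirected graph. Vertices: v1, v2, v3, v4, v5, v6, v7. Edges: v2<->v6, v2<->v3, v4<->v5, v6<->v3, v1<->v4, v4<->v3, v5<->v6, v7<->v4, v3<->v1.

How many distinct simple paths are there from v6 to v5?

5

v6–v2–v3–v1–v4–v5
v6–v2–v3–v4–v5
v6–v3–v1–v4–v5
v6–v3–v4–v5
v6–v5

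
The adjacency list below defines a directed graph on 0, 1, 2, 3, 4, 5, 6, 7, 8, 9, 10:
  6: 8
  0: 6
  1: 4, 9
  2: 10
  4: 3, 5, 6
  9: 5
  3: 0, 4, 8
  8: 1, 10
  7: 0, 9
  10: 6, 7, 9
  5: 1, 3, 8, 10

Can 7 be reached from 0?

Explore from 0.
Distance 1: reach 6.
Distance 2: reach 8.
Distance 3: reach 1, 10.
Distance 4: reach 4, 7, 9.
Found 7.

Yes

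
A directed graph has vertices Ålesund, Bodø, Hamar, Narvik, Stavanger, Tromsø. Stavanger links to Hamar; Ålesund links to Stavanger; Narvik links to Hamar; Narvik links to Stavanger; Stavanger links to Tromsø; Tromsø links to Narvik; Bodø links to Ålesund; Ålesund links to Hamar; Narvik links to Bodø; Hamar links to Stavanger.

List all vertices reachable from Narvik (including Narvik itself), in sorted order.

Start at Narvik.
Its neighbours: Bodø, Hamar, Stavanger.
Then their neighbours: Ålesund, Tromsø.
Every vertex is now reached.

Ålesund, Bodø, Hamar, Narvik, Stavanger, Tromsø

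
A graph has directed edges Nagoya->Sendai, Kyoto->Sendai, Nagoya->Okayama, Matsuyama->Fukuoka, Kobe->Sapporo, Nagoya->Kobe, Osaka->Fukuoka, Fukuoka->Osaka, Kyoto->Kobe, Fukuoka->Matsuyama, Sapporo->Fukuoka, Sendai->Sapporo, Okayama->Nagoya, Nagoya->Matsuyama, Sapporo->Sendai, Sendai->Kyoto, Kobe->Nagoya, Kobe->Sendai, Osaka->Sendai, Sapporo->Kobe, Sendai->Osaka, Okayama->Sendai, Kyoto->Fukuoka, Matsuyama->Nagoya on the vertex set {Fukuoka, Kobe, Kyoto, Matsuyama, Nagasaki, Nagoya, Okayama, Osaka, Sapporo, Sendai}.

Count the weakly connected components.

From Fukuoka: component {Fukuoka, Kobe, Kyoto, Matsuyama, Nagoya, Okayama, Osaka, Sapporo, Sendai}.
From Nagasaki: component {Nagasaki}.
That's 2 components.

2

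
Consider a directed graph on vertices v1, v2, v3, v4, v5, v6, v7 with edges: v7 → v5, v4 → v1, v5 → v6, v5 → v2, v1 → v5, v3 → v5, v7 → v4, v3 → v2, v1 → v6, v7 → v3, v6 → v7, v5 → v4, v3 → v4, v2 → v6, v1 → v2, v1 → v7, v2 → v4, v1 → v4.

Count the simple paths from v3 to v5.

10

v3→v2→v4→v1→v5
v3→v2→v4→v1→v6→v7→v5
v3→v2→v4→v1→v7→v5
v3→v2→v6→v7→v4→v1→v5
v3→v2→v6→v7→v5
v3→v4→v1→v2→v6→v7→v5
v3→v4→v1→v5
v3→v4→v1→v6→v7→v5
v3→v4→v1→v7→v5
v3→v5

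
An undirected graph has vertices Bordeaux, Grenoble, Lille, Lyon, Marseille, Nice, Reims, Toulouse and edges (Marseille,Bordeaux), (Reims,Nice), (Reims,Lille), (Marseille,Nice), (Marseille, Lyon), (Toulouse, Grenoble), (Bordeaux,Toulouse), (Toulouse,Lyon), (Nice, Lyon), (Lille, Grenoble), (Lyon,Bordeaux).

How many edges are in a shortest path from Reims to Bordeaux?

3

Distance 0: Reims.
Distance 1: Lille, Nice.
Distance 2: Grenoble, Lyon, Marseille.
Distance 3: Bordeaux, Toulouse — contains Bordeaux.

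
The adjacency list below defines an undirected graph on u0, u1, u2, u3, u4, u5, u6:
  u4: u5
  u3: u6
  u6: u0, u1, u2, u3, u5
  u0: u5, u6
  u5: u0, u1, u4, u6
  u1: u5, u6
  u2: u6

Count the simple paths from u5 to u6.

3

u5–u0–u6
u5–u1–u6
u5–u6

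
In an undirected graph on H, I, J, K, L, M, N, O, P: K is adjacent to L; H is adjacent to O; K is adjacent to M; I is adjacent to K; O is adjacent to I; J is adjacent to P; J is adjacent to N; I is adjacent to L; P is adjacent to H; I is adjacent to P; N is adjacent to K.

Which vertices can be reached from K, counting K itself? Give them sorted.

Start at K.
Its neighbours: I, L, M, N.
Then their neighbours: J, O, P.
Then next layer: H.
Every vertex is now reached.

H, I, J, K, L, M, N, O, P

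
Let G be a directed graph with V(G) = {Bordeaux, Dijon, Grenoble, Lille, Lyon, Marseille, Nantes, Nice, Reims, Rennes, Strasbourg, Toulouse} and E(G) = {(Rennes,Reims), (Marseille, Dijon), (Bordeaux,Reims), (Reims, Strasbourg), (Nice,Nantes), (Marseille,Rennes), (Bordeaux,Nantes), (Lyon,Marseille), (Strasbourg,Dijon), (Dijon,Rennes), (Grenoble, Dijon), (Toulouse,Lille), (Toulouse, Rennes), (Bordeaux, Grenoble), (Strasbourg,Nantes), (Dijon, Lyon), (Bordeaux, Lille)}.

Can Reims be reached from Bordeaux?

Yes

Explore from Bordeaux.
Distance 1: reach Grenoble, Lille, Nantes, Reims.
Found Reims.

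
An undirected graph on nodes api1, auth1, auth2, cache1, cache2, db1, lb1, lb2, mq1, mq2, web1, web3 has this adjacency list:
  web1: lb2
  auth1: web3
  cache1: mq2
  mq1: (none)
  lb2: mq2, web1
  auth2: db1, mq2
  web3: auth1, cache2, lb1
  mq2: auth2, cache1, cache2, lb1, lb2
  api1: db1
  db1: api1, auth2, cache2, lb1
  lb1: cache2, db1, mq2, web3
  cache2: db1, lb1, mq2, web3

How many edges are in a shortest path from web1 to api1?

Distance 0: web1.
Distance 1: lb2.
Distance 2: mq2.
Distance 3: auth2, cache1, cache2, lb1.
Distance 4: db1, web3.
Distance 5: api1, auth1 — contains api1.

5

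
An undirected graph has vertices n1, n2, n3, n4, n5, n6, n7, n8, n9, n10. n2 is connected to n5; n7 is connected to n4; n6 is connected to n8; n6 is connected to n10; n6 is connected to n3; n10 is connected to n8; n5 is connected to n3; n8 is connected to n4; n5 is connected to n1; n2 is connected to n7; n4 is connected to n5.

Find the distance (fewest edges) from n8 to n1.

3

Distance 0: n8.
Distance 1: n4, n6, n10.
Distance 2: n3, n5, n7.
Distance 3: n1, n2 — contains n1.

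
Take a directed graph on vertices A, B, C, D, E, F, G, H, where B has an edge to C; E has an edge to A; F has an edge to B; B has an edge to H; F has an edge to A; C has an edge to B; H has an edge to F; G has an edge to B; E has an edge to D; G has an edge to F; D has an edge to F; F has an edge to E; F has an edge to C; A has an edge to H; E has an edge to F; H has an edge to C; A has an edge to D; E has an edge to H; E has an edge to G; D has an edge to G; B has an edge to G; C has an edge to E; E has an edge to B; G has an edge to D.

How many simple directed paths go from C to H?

28

C→B→G→D→F→A→H
C→B→G→D→F→E→A→H
C→B→G→D→F→E→H
C→B→G→F→A→H
C→B→G→F→E→A→H
C→B→G→F→E→H
C→B→H
C→E→A→D→F→B→H
... and 20 more.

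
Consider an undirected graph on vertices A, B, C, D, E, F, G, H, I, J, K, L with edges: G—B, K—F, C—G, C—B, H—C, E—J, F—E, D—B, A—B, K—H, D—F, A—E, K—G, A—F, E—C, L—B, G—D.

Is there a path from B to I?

No

Explore from B.
Distance 1: reach A, C, D, G, L.
Distance 2: reach E, F, H, K.
Distance 3: reach J.
The search is exhausted without reaching I; it lies in a different component.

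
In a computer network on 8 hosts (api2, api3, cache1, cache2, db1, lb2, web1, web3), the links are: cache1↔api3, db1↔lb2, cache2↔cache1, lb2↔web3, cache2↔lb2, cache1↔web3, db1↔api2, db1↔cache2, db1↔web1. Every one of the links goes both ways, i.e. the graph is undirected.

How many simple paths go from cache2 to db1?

3

cache2–cache1–web3–lb2–db1
cache2–db1
cache2–lb2–db1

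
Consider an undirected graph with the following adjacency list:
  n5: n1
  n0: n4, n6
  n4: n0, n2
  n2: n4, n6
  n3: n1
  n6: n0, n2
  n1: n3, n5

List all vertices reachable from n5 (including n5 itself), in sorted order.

n1, n3, n5

Start at n5.
Its neighbours: n1.
Then their neighbours: n3.
Nothing further is reachable.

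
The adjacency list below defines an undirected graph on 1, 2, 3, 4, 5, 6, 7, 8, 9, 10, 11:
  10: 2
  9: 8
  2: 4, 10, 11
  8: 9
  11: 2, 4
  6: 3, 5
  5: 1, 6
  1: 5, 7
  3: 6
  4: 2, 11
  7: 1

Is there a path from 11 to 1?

No

Explore from 11.
Distance 1: reach 2, 4.
Distance 2: reach 10.
The search is exhausted without reaching 1; it lies in a different component.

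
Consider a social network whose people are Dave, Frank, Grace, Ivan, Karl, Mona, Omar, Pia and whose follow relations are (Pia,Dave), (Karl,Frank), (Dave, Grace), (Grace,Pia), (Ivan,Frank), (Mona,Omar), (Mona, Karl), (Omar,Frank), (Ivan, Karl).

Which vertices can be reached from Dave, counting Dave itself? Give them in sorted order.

Dave, Grace, Pia

Start at Dave.
Its neighbours: Grace.
Then their neighbours: Pia.
Nothing further is reachable.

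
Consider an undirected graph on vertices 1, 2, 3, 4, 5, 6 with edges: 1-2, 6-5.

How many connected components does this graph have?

4

From 1: component {1, 2}.
From 3: component {3}.
From 4: component {4}.
From 5: component {5, 6}.
That's 4 components.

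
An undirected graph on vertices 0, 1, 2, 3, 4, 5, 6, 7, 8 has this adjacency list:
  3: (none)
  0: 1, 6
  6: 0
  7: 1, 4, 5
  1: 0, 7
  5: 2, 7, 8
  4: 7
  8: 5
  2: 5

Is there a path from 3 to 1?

No

3 has no edges, so nothing is reachable from it.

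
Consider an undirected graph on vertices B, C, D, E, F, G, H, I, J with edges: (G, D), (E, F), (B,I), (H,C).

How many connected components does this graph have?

From B: component {B, I}.
From C: component {C, H}.
From D: component {D, G}.
From E: component {E, F}.
From J: component {J}.
That's 5 components.

5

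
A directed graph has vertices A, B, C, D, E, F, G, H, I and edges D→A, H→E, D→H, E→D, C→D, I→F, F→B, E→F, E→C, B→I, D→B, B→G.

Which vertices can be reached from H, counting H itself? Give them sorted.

Start at H.
Its neighbours: E.
Then their neighbours: C, D, F.
Then next layer: A, B.
Then next layer: G, I.
Every vertex is now reached.

A, B, C, D, E, F, G, H, I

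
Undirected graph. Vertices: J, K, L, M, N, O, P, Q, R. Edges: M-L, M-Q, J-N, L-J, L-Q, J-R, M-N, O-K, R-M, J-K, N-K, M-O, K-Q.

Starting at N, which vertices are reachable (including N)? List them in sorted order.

J, K, L, M, N, O, Q, R

Start at N.
Its neighbours: J, K, M.
Then their neighbours: L, O, Q, R.
Nothing further is reachable.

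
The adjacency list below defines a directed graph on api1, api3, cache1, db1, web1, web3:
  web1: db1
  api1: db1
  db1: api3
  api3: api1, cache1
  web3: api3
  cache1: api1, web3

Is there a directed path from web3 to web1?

No

Explore from web3.
Distance 1: reach api3.
Distance 2: reach api1, cache1.
Distance 3: reach db1.
The search from web3 is exhausted; no directed path reaches web1.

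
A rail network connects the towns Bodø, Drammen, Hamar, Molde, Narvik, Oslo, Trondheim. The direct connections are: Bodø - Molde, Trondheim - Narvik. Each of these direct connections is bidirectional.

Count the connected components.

5

From Bodø: component {Bodø, Molde}.
From Drammen: component {Drammen}.
From Hamar: component {Hamar}.
From Narvik: component {Narvik, Trondheim}.
From Oslo: component {Oslo}.
That's 5 components.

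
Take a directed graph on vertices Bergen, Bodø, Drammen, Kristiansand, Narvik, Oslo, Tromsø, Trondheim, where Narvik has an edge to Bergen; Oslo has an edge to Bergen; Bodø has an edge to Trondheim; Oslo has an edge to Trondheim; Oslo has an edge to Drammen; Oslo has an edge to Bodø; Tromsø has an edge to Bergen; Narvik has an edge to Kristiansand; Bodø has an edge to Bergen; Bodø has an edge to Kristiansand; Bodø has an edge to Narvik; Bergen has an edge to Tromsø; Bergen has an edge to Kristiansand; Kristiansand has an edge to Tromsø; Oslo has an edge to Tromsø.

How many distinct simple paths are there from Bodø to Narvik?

1

Bodø→Narvik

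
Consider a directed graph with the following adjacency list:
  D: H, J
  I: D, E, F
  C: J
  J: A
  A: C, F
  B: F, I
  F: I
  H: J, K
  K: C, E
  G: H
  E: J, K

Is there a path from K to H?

Explore from K.
Distance 1: reach C, E.
Distance 2: reach J.
Distance 3: reach A.
Distance 4: reach F.
Distance 5: reach I.
Distance 6: reach D.
Distance 7: reach H.
Found H.

Yes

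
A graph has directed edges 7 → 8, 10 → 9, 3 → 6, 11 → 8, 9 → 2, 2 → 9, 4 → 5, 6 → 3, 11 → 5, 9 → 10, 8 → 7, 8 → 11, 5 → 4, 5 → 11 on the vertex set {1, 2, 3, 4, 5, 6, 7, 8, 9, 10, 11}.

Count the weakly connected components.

4

From 1: component {1}.
From 2: component {2, 9, 10}.
From 3: component {3, 6}.
From 4: component {4, 5, 7, 8, 11}.
That's 4 components.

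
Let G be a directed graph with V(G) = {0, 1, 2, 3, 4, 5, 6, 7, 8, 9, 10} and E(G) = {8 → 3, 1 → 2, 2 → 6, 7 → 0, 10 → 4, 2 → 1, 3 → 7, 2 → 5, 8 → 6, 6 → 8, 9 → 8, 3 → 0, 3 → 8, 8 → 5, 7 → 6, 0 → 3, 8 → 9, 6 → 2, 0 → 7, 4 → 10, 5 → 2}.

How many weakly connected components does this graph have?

From 0: component {0, 1, 2, 3, 5, 6, 7, 8, 9}.
From 4: component {4, 10}.
That's 2 components.

2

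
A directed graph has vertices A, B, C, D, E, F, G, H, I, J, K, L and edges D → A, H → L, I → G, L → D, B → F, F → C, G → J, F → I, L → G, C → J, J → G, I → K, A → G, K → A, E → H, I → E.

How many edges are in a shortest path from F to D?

5

Distance 0: F.
Distance 1: C, I.
Distance 2: E, G, J, K.
Distance 3: A, H.
Distance 4: L.
Distance 5: D — contains D.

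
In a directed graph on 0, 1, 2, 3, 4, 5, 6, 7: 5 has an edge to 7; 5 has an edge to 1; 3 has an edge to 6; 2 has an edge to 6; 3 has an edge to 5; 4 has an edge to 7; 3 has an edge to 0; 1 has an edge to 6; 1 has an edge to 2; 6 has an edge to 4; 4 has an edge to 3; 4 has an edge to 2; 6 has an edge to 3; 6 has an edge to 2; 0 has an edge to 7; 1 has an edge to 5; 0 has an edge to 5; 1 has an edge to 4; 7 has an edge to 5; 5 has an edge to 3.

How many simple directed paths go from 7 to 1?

1

7→5→1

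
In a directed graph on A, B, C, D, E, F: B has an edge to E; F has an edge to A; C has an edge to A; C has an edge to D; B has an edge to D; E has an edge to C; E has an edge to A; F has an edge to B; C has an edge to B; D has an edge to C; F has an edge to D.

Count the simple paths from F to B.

2

F→B
F→D→C→B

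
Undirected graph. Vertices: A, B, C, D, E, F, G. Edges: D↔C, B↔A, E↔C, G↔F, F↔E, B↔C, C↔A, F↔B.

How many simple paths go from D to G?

3

D–C–A–B–F–G
D–C–B–F–G
D–C–E–F–G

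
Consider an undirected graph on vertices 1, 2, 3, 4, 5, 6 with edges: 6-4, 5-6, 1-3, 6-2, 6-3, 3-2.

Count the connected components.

1

From 1: component {1, 2, 3, 4, 5, 6}.
That's 1 component.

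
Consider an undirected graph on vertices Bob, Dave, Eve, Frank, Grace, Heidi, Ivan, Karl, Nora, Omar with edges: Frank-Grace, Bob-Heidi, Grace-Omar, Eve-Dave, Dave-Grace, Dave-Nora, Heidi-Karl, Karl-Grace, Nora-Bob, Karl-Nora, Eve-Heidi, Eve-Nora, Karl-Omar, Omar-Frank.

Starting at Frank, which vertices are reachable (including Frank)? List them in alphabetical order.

Bob, Dave, Eve, Frank, Grace, Heidi, Karl, Nora, Omar

Start at Frank.
Its neighbours: Grace, Omar.
Then their neighbours: Dave, Karl.
Then next layer: Eve, Heidi, Nora.
Then next layer: Bob.
Nothing further is reachable.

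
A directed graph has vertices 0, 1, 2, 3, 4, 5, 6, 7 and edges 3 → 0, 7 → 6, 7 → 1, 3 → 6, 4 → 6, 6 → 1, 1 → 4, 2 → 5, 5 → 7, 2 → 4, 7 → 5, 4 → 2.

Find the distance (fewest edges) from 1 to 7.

4

Distance 0: 1.
Distance 1: 4.
Distance 2: 2, 6.
Distance 3: 5.
Distance 4: 7 — contains 7.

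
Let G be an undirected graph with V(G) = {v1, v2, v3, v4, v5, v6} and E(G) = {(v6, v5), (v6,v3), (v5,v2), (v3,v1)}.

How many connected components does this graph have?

From v1: component {v1, v2, v3, v5, v6}.
From v4: component {v4}.
That's 2 components.

2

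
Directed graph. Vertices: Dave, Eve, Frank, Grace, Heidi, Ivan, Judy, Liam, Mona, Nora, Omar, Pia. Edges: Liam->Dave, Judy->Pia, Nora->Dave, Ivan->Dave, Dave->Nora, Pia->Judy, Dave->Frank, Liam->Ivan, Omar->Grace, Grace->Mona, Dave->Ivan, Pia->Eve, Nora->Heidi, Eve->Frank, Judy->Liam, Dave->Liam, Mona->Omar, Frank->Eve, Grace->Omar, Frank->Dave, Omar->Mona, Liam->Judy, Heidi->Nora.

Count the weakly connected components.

From Dave: component {Dave, Eve, Frank, Heidi, Ivan, Judy, Liam, Nora, Pia}.
From Grace: component {Grace, Mona, Omar}.
That's 2 components.

2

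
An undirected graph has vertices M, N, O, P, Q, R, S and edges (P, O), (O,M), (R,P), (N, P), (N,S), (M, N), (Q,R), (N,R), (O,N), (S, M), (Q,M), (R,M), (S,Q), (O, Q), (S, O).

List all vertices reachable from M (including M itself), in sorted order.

M, N, O, P, Q, R, S

Start at M.
Its neighbours: N, O, Q, R, S.
Then their neighbours: P.
Every vertex is now reached.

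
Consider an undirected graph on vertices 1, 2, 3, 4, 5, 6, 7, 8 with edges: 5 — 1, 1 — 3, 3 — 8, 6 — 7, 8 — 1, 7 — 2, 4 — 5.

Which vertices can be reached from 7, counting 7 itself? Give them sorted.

Start at 7.
Its neighbours: 2, 6.
Nothing further is reachable.

2, 6, 7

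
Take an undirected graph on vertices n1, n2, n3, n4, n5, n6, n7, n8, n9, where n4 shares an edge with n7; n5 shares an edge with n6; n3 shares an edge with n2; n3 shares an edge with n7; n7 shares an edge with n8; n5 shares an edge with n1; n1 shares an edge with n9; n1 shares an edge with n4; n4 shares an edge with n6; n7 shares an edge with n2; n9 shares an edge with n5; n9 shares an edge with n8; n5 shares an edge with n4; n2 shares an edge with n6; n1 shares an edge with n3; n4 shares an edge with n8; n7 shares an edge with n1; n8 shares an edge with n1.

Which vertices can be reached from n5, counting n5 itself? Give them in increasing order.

Start at n5.
Its neighbours: n1, n4, n6, n9.
Then their neighbours: n2, n3, n7, n8.
Every vertex is now reached.

n1, n2, n3, n4, n5, n6, n7, n8, n9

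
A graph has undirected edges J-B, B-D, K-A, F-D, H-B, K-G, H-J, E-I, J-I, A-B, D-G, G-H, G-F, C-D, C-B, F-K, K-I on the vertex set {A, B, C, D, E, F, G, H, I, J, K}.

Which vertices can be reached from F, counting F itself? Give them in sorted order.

A, B, C, D, E, F, G, H, I, J, K

Start at F.
Its neighbours: D, G, K.
Then their neighbours: A, B, C, H, I.
Then next layer: E, J.
Every vertex is now reached.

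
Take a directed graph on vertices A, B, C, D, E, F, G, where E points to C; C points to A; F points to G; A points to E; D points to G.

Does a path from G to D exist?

No

G has no outgoing edges, so nothing is reachable from it.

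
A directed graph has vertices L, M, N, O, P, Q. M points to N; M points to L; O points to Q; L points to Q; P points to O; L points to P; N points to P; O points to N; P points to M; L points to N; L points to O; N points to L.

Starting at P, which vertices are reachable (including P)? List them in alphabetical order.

L, M, N, O, P, Q

Start at P.
Its neighbours: M, O.
Then their neighbours: L, N, Q.
Every vertex is now reached.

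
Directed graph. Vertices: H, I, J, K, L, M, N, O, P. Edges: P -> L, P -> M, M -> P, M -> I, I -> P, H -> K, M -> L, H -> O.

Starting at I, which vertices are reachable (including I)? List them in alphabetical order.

Start at I.
Its neighbours: P.
Then their neighbours: L, M.
Nothing further is reachable.

I, L, M, P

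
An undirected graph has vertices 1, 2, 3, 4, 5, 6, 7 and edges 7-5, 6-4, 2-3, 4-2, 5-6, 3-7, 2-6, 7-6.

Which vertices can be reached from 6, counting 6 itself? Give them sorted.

2, 3, 4, 5, 6, 7

Start at 6.
Its neighbours: 2, 4, 5, 7.
Then their neighbours: 3.
Nothing further is reachable.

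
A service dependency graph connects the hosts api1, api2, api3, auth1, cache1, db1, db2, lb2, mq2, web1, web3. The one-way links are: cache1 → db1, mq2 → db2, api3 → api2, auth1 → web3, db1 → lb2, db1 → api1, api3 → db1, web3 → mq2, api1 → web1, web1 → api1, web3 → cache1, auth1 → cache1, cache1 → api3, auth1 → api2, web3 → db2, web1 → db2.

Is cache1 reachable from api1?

Explore from api1.
Distance 1: reach web1.
Distance 2: reach db2.
The search from api1 is exhausted; no directed path reaches cache1.

No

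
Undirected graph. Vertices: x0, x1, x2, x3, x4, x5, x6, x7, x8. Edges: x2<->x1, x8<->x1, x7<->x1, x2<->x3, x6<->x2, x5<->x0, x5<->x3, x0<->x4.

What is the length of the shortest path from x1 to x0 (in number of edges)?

Distance 0: x1.
Distance 1: x2, x7, x8.
Distance 2: x3, x6.
Distance 3: x5.
Distance 4: x0 — contains x0.

4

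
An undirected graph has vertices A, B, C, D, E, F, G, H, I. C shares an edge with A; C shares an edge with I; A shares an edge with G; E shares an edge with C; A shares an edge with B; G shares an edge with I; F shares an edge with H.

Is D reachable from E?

Explore from E.
Distance 1: reach C.
Distance 2: reach A, I.
Distance 3: reach B, G.
The search is exhausted without reaching D; it lies in a different component.

No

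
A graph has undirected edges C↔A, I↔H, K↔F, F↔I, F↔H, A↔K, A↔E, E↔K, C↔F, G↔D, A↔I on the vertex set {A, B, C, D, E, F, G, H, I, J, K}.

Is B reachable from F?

Explore from F.
Distance 1: reach C, H, I, K.
Distance 2: reach A, E.
The search is exhausted without reaching B; it lies in a different component.

No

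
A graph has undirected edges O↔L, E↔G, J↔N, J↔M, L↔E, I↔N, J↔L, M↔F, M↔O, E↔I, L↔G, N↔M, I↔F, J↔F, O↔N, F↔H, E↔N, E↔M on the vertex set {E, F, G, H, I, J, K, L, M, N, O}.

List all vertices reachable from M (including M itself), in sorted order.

E, F, G, H, I, J, L, M, N, O

Start at M.
Its neighbours: E, F, J, N, O.
Then their neighbours: G, H, I, L.
Nothing further is reachable.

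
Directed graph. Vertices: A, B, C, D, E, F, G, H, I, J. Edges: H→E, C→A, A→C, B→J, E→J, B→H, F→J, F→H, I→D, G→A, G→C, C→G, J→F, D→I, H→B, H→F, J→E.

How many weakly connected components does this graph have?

From A: component {A, C, G}.
From B: component {B, E, F, H, J}.
From D: component {D, I}.
That's 3 components.

3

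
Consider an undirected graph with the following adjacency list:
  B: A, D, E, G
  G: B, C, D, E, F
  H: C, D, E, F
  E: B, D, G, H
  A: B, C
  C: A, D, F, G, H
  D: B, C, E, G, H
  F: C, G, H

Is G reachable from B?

Explore from B.
Distance 1: reach A, D, E, G.
Found G.

Yes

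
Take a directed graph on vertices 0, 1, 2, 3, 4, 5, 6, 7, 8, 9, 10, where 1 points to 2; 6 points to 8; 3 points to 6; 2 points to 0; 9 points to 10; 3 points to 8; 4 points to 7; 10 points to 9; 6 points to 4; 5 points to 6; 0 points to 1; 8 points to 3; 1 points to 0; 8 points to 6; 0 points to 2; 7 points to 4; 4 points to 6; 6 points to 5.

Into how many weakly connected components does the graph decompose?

From 0: component {0, 1, 2}.
From 3: component {3, 4, 5, 6, 7, 8}.
From 9: component {9, 10}.
That's 3 components.

3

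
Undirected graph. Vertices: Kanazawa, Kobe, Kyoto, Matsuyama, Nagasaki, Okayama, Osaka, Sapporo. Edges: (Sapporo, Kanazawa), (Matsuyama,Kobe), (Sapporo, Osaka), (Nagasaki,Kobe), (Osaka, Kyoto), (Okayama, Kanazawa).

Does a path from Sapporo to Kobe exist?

No

Explore from Sapporo.
Distance 1: reach Kanazawa, Osaka.
Distance 2: reach Kyoto, Okayama.
The search is exhausted without reaching Kobe; it lies in a different component.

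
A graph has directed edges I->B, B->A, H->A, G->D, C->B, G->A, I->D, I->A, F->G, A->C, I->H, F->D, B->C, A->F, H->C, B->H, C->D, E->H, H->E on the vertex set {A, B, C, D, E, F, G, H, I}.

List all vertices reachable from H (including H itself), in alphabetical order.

A, B, C, D, E, F, G, H

Start at H.
Its neighbours: A, C, E.
Then their neighbours: B, D, F.
Then next layer: G.
Nothing further is reachable.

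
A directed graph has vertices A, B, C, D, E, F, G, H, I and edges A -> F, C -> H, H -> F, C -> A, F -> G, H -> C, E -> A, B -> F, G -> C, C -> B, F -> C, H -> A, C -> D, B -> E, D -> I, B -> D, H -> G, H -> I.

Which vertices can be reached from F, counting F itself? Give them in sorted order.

A, B, C, D, E, F, G, H, I

Start at F.
Its neighbours: C, G.
Then their neighbours: A, B, D, H.
Then next layer: E, I.
Every vertex is now reached.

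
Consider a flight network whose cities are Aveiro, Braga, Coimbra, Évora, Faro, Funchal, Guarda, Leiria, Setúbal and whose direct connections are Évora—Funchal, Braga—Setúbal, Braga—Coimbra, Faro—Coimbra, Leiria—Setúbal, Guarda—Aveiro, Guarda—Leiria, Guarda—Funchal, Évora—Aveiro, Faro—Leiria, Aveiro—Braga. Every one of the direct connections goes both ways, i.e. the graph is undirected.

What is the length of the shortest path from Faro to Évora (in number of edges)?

Distance 0: Faro.
Distance 1: Coimbra, Leiria.
Distance 2: Braga, Guarda, Setúbal.
Distance 3: Aveiro, Funchal.
Distance 4: Évora — contains Évora.

4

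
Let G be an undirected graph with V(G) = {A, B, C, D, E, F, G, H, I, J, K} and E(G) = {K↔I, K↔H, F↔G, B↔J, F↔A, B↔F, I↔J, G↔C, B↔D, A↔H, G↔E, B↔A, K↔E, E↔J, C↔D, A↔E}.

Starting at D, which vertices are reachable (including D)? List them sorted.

Start at D.
Its neighbours: B, C.
Then their neighbours: A, F, G, J.
Then next layer: E, H, I.
Then next layer: K.
Every vertex is now reached.

A, B, C, D, E, F, G, H, I, J, K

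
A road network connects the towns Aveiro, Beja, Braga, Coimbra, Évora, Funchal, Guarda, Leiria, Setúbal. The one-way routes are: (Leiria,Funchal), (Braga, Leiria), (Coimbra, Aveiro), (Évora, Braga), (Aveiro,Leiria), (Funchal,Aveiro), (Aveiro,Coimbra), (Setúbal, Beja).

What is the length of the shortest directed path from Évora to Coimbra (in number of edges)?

Distance 0: Évora.
Distance 1: Braga.
Distance 2: Leiria.
Distance 3: Funchal.
Distance 4: Aveiro.
Distance 5: Coimbra — contains Coimbra.

5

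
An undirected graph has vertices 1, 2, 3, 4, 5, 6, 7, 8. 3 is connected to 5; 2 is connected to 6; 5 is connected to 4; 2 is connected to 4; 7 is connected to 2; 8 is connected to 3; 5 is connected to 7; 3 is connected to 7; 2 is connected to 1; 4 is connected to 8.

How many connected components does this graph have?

1

From 1: component {1, 2, 3, 4, 5, 6, 7, 8}.
That's 1 component.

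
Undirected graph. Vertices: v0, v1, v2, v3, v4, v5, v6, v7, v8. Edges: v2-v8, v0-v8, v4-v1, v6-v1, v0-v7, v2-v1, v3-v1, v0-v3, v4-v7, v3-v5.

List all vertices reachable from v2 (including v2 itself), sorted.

v0, v1, v2, v3, v4, v5, v6, v7, v8

Start at v2.
Its neighbours: v1, v8.
Then their neighbours: v0, v3, v4, v6.
Then next layer: v5, v7.
Every vertex is now reached.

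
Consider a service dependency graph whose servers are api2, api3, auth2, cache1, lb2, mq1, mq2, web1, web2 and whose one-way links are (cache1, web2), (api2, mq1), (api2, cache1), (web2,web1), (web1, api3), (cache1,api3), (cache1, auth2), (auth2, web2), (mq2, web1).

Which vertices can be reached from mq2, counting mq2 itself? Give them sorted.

api3, mq2, web1

Start at mq2.
Its neighbours: web1.
Then their neighbours: api3.
Nothing further is reachable.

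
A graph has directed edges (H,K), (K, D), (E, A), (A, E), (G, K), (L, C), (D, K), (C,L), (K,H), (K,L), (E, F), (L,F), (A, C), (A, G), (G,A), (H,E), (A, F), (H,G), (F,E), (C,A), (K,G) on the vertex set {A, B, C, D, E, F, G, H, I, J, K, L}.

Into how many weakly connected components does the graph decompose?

From A: component {A, C, D, E, F, G, H, K, L}.
From B: component {B}.
From I: component {I}.
From J: component {J}.
That's 4 components.

4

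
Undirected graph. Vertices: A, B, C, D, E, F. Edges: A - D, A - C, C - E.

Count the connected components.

From A: component {A, C, D, E}.
From B: component {B}.
From F: component {F}.
That's 3 components.

3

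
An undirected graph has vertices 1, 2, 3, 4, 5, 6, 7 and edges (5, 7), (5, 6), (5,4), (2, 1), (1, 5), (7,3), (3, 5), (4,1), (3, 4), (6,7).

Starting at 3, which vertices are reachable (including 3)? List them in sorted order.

1, 2, 3, 4, 5, 6, 7

Start at 3.
Its neighbours: 4, 5, 7.
Then their neighbours: 1, 6.
Then next layer: 2.
Every vertex is now reached.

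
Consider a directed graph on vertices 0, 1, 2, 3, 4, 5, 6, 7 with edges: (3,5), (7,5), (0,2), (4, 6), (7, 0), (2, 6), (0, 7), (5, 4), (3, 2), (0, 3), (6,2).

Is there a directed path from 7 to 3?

Explore from 7.
Distance 1: reach 0, 5.
Distance 2: reach 2, 3, 4.
Found 3.

Yes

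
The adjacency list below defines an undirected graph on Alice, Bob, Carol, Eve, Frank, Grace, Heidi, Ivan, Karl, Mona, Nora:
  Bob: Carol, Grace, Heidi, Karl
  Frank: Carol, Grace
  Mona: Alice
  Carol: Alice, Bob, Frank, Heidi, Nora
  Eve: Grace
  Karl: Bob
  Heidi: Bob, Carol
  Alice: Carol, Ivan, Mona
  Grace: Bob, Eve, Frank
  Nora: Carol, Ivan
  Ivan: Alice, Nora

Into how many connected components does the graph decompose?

1

From Alice: component {Alice, Bob, Carol, Eve, Frank, Grace, Heidi, Ivan, Karl, Mona, Nora}.
That's 1 component.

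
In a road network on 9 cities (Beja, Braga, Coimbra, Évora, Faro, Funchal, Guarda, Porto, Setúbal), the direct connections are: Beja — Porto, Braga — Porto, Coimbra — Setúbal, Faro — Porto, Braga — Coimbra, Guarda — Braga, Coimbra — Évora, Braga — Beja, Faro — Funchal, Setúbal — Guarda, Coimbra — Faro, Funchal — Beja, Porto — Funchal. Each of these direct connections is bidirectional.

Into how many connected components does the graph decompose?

1

From Beja: component {Beja, Braga, Coimbra, Évora, Faro, Funchal, Guarda, Porto, Setúbal}.
That's 1 component.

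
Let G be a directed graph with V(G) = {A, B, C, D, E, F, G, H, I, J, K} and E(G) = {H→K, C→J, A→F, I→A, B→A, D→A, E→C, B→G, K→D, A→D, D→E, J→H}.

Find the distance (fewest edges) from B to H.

Distance 0: B.
Distance 1: A, G.
Distance 2: D, F.
Distance 3: E.
Distance 4: C.
Distance 5: J.
Distance 6: H — contains H.

6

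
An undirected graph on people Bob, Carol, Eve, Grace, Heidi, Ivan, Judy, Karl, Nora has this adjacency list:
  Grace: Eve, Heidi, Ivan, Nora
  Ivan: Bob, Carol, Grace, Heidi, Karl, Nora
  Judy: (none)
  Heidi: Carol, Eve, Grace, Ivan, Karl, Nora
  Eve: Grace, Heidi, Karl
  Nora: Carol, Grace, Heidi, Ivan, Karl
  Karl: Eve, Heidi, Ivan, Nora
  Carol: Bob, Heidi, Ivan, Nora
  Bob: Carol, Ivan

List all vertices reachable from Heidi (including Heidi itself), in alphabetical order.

Start at Heidi.
Its neighbours: Carol, Eve, Grace, Ivan, Karl, Nora.
Then their neighbours: Bob.
Nothing further is reachable.

Bob, Carol, Eve, Grace, Heidi, Ivan, Karl, Nora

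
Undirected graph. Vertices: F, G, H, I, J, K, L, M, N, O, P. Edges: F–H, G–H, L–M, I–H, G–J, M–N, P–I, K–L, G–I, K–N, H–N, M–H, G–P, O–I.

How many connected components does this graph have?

1

From F: component {F, G, H, I, J, K, L, M, N, O, P}.
That's 1 component.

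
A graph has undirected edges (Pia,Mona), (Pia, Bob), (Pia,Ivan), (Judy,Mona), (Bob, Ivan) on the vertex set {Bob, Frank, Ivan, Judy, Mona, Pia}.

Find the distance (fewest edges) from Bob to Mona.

Distance 0: Bob.
Distance 1: Ivan, Pia.
Distance 2: Mona — contains Mona.

2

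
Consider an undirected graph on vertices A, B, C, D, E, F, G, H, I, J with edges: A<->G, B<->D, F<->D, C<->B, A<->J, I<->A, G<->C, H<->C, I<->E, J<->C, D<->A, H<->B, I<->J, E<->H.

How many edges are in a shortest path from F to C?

Distance 0: F.
Distance 1: D.
Distance 2: A, B.
Distance 3: C, G, H, I, J — contains C.

3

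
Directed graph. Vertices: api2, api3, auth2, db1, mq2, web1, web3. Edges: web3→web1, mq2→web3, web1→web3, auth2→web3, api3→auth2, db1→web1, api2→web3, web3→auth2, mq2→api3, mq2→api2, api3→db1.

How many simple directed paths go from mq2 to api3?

1

mq2→api3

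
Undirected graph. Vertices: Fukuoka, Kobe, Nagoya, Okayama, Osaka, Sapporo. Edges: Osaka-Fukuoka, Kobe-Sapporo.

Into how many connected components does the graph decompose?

4

From Fukuoka: component {Fukuoka, Osaka}.
From Kobe: component {Kobe, Sapporo}.
From Nagoya: component {Nagoya}.
From Okayama: component {Okayama}.
That's 4 components.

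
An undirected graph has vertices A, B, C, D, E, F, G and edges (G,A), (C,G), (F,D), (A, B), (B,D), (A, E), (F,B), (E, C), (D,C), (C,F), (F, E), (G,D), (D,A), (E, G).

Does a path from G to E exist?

Explore from G.
Distance 1: reach A, C, D, E.
Found E.

Yes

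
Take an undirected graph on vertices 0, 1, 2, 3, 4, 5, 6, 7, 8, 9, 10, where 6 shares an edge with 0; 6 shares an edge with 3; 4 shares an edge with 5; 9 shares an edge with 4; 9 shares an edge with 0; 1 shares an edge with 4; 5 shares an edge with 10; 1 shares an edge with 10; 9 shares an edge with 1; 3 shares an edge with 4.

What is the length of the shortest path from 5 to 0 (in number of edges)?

3

Distance 0: 5.
Distance 1: 4, 10.
Distance 2: 1, 3, 9.
Distance 3: 0, 6 — contains 0.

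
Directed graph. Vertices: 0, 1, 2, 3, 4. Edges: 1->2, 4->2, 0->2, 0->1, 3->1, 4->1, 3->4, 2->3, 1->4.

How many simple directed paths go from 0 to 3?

0→1→2→3
0→1→4→2→3
0→2→3

3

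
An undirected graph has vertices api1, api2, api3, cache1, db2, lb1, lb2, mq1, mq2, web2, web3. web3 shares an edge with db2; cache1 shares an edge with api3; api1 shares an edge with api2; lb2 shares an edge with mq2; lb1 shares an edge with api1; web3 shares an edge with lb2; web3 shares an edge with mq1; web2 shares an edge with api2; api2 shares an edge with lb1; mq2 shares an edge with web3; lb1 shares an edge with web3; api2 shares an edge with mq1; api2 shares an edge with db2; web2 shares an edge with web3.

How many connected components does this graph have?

2

From api1: component {api1, api2, db2, lb1, lb2, mq1, mq2, web2, web3}.
From api3: component {api3, cache1}.
That's 2 components.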